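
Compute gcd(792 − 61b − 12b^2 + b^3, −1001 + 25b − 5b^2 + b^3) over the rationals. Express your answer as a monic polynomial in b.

Euclidean algorithm in ℚ[b]:
  b^3 − 12b^2 − 61b + 792 = (b^3 − 5b^2 + 25b − 1001) + (−7b^2 − 86b + 1793)
  b^3 − 5b^2 + 25b − 1001 = (−(1/7)b + 121/49)(−7b^2 − 86b + 1793) + ((24182/49)b − 266002/49)
  −7b^2 − 86b + 1793 = (−(343/24182)b − 7987/24182)((24182/49)b − 266002/49) + (0)
Last nonzero remainder: (24182/49)b − 266002/49. Dividing through by 24182/49 gives the monic gcd b − 11.

−11 + b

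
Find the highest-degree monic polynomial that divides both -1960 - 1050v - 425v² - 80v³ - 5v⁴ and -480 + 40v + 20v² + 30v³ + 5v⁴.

Repeated division with remainder:
  -5v⁴ - 80v³ - 425v² - 1050v - 1960 = (-1)(5v⁴ + 30v³ + 20v² + 40v - 480) + (-50v³ - 405v² - 1010v - 2440)
  5v⁴ + 30v³ + 20v² + 40v - 480 = (-(1/10)v + 21/100)(-50v³ - 405v² - 1010v - 2440) + ((81/20)v² + (81/10)v + 162/5)
  -50v³ - 405v² - 1010v - 2440 = (-(1000/81)v - 6100/81)((81/20)v² + (81/10)v + 162/5) + (0)
Last nonzero remainder: (81/20)v² + (81/10)v + 162/5. Dividing through by 81/20 gives the monic gcd v² + 2v + 8.

8 + 2v + v²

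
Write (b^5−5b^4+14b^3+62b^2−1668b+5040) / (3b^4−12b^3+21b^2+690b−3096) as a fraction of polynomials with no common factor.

Euclidean algorithm in ℚ[b]:
  b^5−5b^4+14b^3+62b^2−1668b+5040 = ((1/3)b−1/3)(3b^4−12b^3+21b^2+690b−3096) + (3b^3−161b^2−406b+4008)
  3b^4−12b^3+21b^2+690b−3096 = (b+149/3)(3b^3−161b^2−406b+4008) + ((25270/3)b^2+(50540/3)b−202160)
  3b^3−161b^2−406b+4008 = ((9/25270)b−501/25270)((25270/3)b^2+(50540/3)b−202160) + (0)
Last nonzero remainder: (25270/3)b^2+(50540/3)b−202160. Dividing through by 25270/3 gives the monic gcd b^2+2b−24.
Cancel b^2+2b−24 from numerator and denominator to get the reduced form.

(b^3−7b^2+52b−210)/(3b^2−18b+129)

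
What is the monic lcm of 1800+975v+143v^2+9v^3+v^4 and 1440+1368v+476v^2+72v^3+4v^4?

43200+41400v+14982v^2+2621v^3+257v^4+19v^5+v^6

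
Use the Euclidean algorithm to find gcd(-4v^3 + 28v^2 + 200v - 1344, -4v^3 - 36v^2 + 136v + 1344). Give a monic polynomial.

v^2 + v - 42

By polynomial division,
  -4v^3 + 28v^2 + 200v - 1344 = (-4v^3 - 36v^2 + 136v + 1344) + (64v^2 + 64v - 2688)
  -4v^3 - 36v^2 + 136v + 1344 = (-(1/16)v - 1/2)(64v^2 + 64v - 2688) + (0)
Last nonzero remainder: 64v^2 + 64v - 2688. Dividing through by 64 gives the monic gcd v^2 + v - 42.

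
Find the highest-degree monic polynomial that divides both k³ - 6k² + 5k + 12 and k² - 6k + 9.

Apply the Euclidean algorithm:
  k³ - 6k² + 5k + 12 = (k)(k² - 6k + 9) + (-4k + 12)
  k² - 6k + 9 = (-(1/4)k + 3/4)(-4k + 12) + (0)
Last nonzero remainder: -4k + 12. Dividing through by -4 gives the monic gcd k - 3.

k - 3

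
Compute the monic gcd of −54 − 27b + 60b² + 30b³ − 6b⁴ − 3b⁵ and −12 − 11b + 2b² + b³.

−3 − 2b + b²

Euclidean algorithm in ℚ[b]:
  −3b⁵ − 6b⁴ + 30b³ + 60b² − 27b − 54 = (−3b² − 3)(b³ + 2b² − 11b − 12) + (30b² − 60b − 90)
  b³ + 2b² − 11b − 12 = ((1/30)b + 2/15)(30b² − 60b − 90) + (0)
Last nonzero remainder: 30b² − 60b − 90. Dividing through by 30 gives the monic gcd b² − 2b − 3.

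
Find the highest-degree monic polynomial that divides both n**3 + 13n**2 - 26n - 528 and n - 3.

By polynomial division,
  n**3 + 13n**2 - 26n - 528 = (n**2 + 16n + 22)(n - 3) + (-462)
  n - 3 = (-(1/462)n + 1/154)(-462) + (0)
The last nonzero remainder is the constant -462, so the polynomials are coprime and gcd = 1.

1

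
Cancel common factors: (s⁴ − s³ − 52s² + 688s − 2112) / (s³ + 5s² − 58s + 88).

(s² − 8s + 48)/(s − 2)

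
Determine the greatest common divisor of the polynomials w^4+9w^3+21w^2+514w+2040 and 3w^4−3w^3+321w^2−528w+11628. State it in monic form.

w^2−5w+51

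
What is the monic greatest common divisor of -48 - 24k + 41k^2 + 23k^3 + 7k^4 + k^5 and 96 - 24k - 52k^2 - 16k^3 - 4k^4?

-12 + 9k + 2k^2 + k^3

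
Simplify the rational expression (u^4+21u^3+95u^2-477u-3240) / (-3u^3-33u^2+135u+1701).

(-u^2-3u+40)/(3u-21)

By polynomial division,
  u^4+21u^3+95u^2-477u-3240 = (-(1/3)u-10/3)(-3u^3-33u^2+135u+1701) + (30u^2+540u+2430)
  -3u^3-33u^2+135u+1701 = (-(1/10)u+7/10)(30u^2+540u+2430) + (0)
Last nonzero remainder: 30u^2+540u+2430. Dividing through by 30 gives the monic gcd u^2+18u+81.
Cancel u^2+18u+81 from numerator and denominator to get the reduced form.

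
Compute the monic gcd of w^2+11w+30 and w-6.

1

Repeated division with remainder:
  w^2+11w+30 = (w+17)(w-6) + (132)
  w-6 = ((1/132)w-1/22)(132) + (0)
The last nonzero remainder is the constant 132, so the polynomials are coprime and gcd = 1.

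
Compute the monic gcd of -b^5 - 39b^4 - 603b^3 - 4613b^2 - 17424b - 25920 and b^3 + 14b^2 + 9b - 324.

By polynomial division,
  -b^5 - 39b^4 - 603b^3 - 4613b^2 - 17424b - 25920 = (-b^2 - 25b - 244)(b^3 + 14b^2 + 9b - 324) + (-1296b^2 - 23328b - 104976)
  b^3 + 14b^2 + 9b - 324 = (-(1/1296)b + 1/324)(-1296b^2 - 23328b - 104976) + (0)
Last nonzero remainder: -1296b^2 - 23328b - 104976. Dividing through by -1296 gives the monic gcd b^2 + 18b + 81.

b^2 + 18b + 81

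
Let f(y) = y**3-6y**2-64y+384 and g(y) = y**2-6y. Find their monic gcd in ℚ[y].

y-6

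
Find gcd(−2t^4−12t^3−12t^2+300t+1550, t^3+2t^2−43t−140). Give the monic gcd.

Apply the Euclidean algorithm:
  −2t^4−12t^3−12t^2+300t+1550 = (−2t−8)(t^3+2t^2−43t−140) + (−82t^2−324t+430)
  t^3+2t^2−43t−140 = (−(1/82)t+40/1681)(−82t^2−324t+430) + (−(50508/1681)t−252540/1681)
  −82t^2−324t+430 = ((68921/25254)t−72283/25254)(−(50508/1681)t−252540/1681) + (0)
Last nonzero remainder: −(50508/1681)t−252540/1681. Dividing through by −50508/1681 gives the monic gcd t+5.

t+5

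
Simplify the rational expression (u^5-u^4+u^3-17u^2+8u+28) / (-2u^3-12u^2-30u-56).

(-u^3+3u^2-4)/(2u+8)

Repeated division with remainder:
  u^5-u^4+u^3-17u^2+8u+28 = (-(1/2)u^2+(7/2)u-14)(-2u^3-12u^2-30u-56) + (-108u^2-216u-756)
  -2u^3-12u^2-30u-56 = ((1/54)u+2/27)(-108u^2-216u-756) + (0)
Last nonzero remainder: -108u^2-216u-756. Dividing through by -108 gives the monic gcd u^2+2u+7.
Cancel u^2+2u+7 from numerator and denominator to get the reduced form.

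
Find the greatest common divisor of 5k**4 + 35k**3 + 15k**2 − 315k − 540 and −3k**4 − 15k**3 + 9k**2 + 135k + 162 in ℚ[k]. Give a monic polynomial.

Repeated division with remainder:
  5k**4 + 35k**3 + 15k**2 − 315k − 540 = (−5/3)(−3k**4 − 15k**3 + 9k**2 + 135k + 162) + (10k**3 + 30k**2 − 90k − 270)
  −3k**4 − 15k**3 + 9k**2 + 135k + 162 = (−(3/10)k − 3/5)(10k**3 + 30k**2 − 90k − 270) + (0)
Last nonzero remainder: 10k**3 + 30k**2 − 90k − 270. Dividing through by 10 gives the monic gcd k**3 + 3k**2 − 9k − 27.

k**3 + 3k**2 − 9k − 27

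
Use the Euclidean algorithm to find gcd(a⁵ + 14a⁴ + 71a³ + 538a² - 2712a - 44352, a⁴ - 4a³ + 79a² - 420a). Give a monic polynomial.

a² + a + 84

Repeated division with remainder:
  a⁵ + 14a⁴ + 71a³ + 538a² - 2712a - 44352 = (a + 18)(a⁴ - 4a³ + 79a² - 420a) + (64a³ - 464a² + 4848a - 44352)
  a⁴ - 4a³ + 79a² - 420a = ((1/64)a + 13/256)(64a³ - 464a² + 4848a - 44352) + ((429/16)a² + (429/16)a + 9009/4)
  64a³ - 464a² + 4848a - 44352 = ((1024/429)a - 256/13)((429/16)a² + (429/16)a + 9009/4) + (0)
Last nonzero remainder: (429/16)a² + (429/16)a + 9009/4. Dividing through by 429/16 gives the monic gcd a² + a + 84.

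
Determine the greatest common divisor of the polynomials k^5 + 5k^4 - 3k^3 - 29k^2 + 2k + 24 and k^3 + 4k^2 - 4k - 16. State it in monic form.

Apply the Euclidean algorithm:
  k^5 + 5k^4 - 3k^3 - 29k^2 + 2k + 24 = (k^2 + k - 3)(k^3 + 4k^2 - 4k - 16) + (3k^2 + 6k - 24)
  k^3 + 4k^2 - 4k - 16 = ((1/3)k + 2/3)(3k^2 + 6k - 24) + (0)
Last nonzero remainder: 3k^2 + 6k - 24. Dividing through by 3 gives the monic gcd k^2 + 2k - 8.

k^2 + 2k - 8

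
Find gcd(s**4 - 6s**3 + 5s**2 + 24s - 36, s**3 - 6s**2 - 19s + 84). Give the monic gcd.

Apply the Euclidean algorithm:
  s**4 - 6s**3 + 5s**2 + 24s - 36 = (s)(s**3 - 6s**2 - 19s + 84) + (24s**2 - 60s - 36)
  s**3 - 6s**2 - 19s + 84 = ((1/24)s - 7/48)(24s**2 - 60s - 36) + (-(105/4)s + 315/4)
  24s**2 - 60s - 36 = (-(32/35)s - 16/35)(-(105/4)s + 315/4) + (0)
Last nonzero remainder: -(105/4)s + 315/4. Dividing through by -105/4 gives the monic gcd s - 3.

s - 3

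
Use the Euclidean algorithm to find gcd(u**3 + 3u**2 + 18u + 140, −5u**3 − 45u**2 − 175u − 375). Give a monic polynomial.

Apply the Euclidean algorithm:
  u**3 + 3u**2 + 18u + 140 = (−1/5)(−5u**3 − 45u**2 − 175u − 375) + (−6u**2 − 17u + 65)
  −5u**3 − 45u**2 − 175u − 375 = ((5/6)u + 185/36)(−6u**2 − 17u + 65) + (−(5105/36)u − 25525/36)
  −6u**2 − 17u + 65 = ((216/5105)u − 468/5105)(−(5105/36)u − 25525/36) + (0)
Last nonzero remainder: −(5105/36)u − 25525/36. Dividing through by −5105/36 gives the monic gcd u + 5.

u + 5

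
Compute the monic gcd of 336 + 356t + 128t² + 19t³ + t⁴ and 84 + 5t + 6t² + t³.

7 + t

By polynomial division,
  t⁴ + 19t³ + 128t² + 356t + 336 = (t + 13)(t³ + 6t² + 5t + 84) + (45t² + 207t − 756)
  t³ + 6t² + 5t + 84 = ((1/45)t + 7/225)(45t² + 207t − 756) + ((384/25)t + 2688/25)
  45t² + 207t − 756 = ((375/128)t − 225/32)((384/25)t + 2688/25) + (0)
Last nonzero remainder: (384/25)t + 2688/25. Dividing through by 384/25 gives the monic gcd t + 7.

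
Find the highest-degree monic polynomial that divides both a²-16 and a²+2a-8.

a+4

By polynomial division,
  a²-16 = (a²+2a-8) + (-2a-8)
  a²+2a-8 = (-(1/2)a+1)(-2a-8) + (0)
Last nonzero remainder: -2a-8. Dividing through by -2 gives the monic gcd a+4.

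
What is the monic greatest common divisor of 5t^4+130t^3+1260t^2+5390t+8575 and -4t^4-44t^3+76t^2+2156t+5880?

t^2+12t+35

Apply the Euclidean algorithm:
  5t^4+130t^3+1260t^2+5390t+8575 = (-5/4)(-4t^4-44t^3+76t^2+2156t+5880) + (75t^3+1355t^2+8085t+15925)
  -4t^4-44t^3+76t^2+2156t+5880 = (-(4/75)t+424/1125)(75t^3+1355t^2+8085t+15925) + (-(784/225)t^2-(3136/75)t-5488/45)
  75t^3+1355t^2+8085t+15925 = (-(16875/784)t-14625/112)(-(784/225)t^2-(3136/75)t-5488/45) + (0)
Last nonzero remainder: -(784/225)t^2-(3136/75)t-5488/45. Dividing through by -784/225 gives the monic gcd t^2+12t+35.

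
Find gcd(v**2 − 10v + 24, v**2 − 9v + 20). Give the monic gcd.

Euclidean algorithm in ℚ[v]:
  v**2 − 10v + 24 = (v**2 − 9v + 20) + (−v + 4)
  v**2 − 9v + 20 = (−v + 5)(−v + 4) + (0)
Last nonzero remainder: −v + 4. Dividing through by −1 gives the monic gcd v − 4.

v − 4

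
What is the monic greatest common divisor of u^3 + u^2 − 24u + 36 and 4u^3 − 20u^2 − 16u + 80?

u − 2

Repeated division with remainder:
  u^3 + u^2 − 24u + 36 = (1/4)(4u^3 − 20u^2 − 16u + 80) + (6u^2 − 20u + 16)
  4u^3 − 20u^2 − 16u + 80 = ((2/3)u − 10/9)(6u^2 − 20u + 16) + (−(440/9)u + 880/9)
  6u^2 − 20u + 16 = (−(27/220)u + 9/55)(−(440/9)u + 880/9) + (0)
Last nonzero remainder: −(440/9)u + 880/9. Dividing through by −440/9 gives the monic gcd u − 2.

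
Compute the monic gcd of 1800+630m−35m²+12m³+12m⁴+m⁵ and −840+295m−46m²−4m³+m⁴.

Euclidean algorithm in ℚ[m]:
  m⁵+12m⁴+12m³−35m²+630m+1800 = (m+16)(m⁴−4m³−46m²+295m−840) + (122m³+406m²−3250m+15240)
  m⁴−4m³−46m²+295m−840 = ((1/122)m−447/7442)(122m³+406m²−3250m+15240) + ((18700/3721)m²−(93500/3721)m+280500/3721)
  122m³+406m²−3250m+15240 = ((226981/9350)m+945134/4675)((18700/3721)m²−(93500/3721)m+280500/3721) + (0)
Last nonzero remainder: (18700/3721)m²−(93500/3721)m+280500/3721. Dividing through by 18700/3721 gives the monic gcd m²−5m+15.

15−5m+m²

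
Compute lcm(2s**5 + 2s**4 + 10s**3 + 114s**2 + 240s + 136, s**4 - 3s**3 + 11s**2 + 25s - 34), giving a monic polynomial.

Euclidean algorithm in ℚ[s]:
  2s**5 + 2s**4 + 10s**3 + 114s**2 + 240s + 136 = (2s + 8)(s**4 - 3s**3 + 11s**2 + 25s - 34) + (12s**3 - 24s**2 + 108s + 408)
  s**4 - 3s**3 + 11s**2 + 25s - 34 = ((1/12)s - 1/12)(12s**3 - 24s**2 + 108s + 408) + (0)
Last nonzero remainder: 12s**3 - 24s**2 + 108s + 408. Dividing through by 12 gives the monic gcd s**3 - 2s**2 + 9s + 34.
Then lcm(f, g) = f·g / gcd(f, g); expanding and making the result monic gives the answer.

s**6 + 4s**4 + 52s**3 + 63s**2 - 52s - 68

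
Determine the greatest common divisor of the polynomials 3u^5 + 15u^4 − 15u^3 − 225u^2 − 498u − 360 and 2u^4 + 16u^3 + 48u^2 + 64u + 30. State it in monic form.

Apply the Euclidean algorithm:
  3u^5 + 15u^4 − 15u^3 − 225u^2 − 498u − 360 = ((3/2)u − 9/2)(2u^4 + 16u^3 + 48u^2 + 64u + 30) + (−15u^3 − 105u^2 − 255u − 225)
  2u^4 + 16u^3 + 48u^2 + 64u + 30 = (−(2/15)u − 2/15)(−15u^3 − 105u^2 − 255u − 225) + (0)
Last nonzero remainder: −15u^3 − 105u^2 − 255u − 225. Dividing through by −15 gives the monic gcd u^3 + 7u^2 + 17u + 15.

u^3 + 7u^2 + 17u + 15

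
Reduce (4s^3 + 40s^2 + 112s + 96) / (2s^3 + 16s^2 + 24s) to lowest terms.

(2s + 4)/(s)

By polynomial division,
  4s^3 + 40s^2 + 112s + 96 = (2)(2s^3 + 16s^2 + 24s) + (8s^2 + 64s + 96)
  2s^3 + 16s^2 + 24s = ((1/4)s)(8s^2 + 64s + 96) + (0)
Last nonzero remainder: 8s^2 + 64s + 96. Dividing through by 8 gives the monic gcd s^2 + 8s + 12.
Cancel s^2 + 8s + 12 from numerator and denominator to get the reduced form.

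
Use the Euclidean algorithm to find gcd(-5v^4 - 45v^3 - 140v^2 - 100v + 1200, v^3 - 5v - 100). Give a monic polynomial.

Euclidean algorithm in ℚ[v]:
  -5v^4 - 45v^3 - 140v^2 - 100v + 1200 = (-5v - 45)(v^3 - 5v - 100) + (-165v^2 - 825v - 3300)
  v^3 - 5v - 100 = (-(1/165)v + 1/33)(-165v^2 - 825v - 3300) + (0)
Last nonzero remainder: -165v^2 - 825v - 3300. Dividing through by -165 gives the monic gcd v^2 + 5v + 20.

v^2 + 5v + 20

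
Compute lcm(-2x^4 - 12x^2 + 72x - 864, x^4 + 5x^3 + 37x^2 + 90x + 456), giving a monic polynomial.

x^6 - x^5 + 25x^4 - 42x^3 + 582x^2 - 1116x + 8208

Repeated division with remainder:
  -2x^4 - 12x^2 + 72x - 864 = (-2)(x^4 + 5x^3 + 37x^2 + 90x + 456) + (10x^3 + 62x^2 + 252x + 48)
  x^4 + 5x^3 + 37x^2 + 90x + 456 = ((1/10)x - 3/25)(10x^3 + 62x^2 + 252x + 48) + ((481/25)x^2 + (2886/25)x + 11544/25)
  10x^3 + 62x^2 + 252x + 48 = ((250/481)x + 50/481)((481/25)x^2 + (2886/25)x + 11544/25) + (0)
Last nonzero remainder: (481/25)x^2 + (2886/25)x + 11544/25. Dividing through by 481/25 gives the monic gcd x^2 + 6x + 24.
Then lcm(f, g) = f·g / gcd(f, g); expanding and making the result monic gives the answer.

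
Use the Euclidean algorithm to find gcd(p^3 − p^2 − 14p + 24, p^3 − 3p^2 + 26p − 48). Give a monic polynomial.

Apply the Euclidean algorithm:
  p^3 − p^2 − 14p + 24 = (p^3 − 3p^2 + 26p − 48) + (2p^2 − 40p + 72)
  p^3 − 3p^2 + 26p − 48 = ((1/2)p + 17/2)(2p^2 − 40p + 72) + (330p − 660)
  2p^2 − 40p + 72 = ((1/165)p − 6/55)(330p − 660) + (0)
Last nonzero remainder: 330p − 660. Dividing through by 330 gives the monic gcd p − 2.

p − 2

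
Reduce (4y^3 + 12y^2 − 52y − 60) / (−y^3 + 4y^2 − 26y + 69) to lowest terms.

(−4y^2 − 24y − 20)/(y^2 − y + 23)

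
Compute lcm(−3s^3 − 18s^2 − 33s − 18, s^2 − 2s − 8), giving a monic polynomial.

Repeated division with remainder:
  −3s^3 − 18s^2 − 33s − 18 = (−3s − 24)(s^2 − 2s − 8) + (−105s − 210)
  s^2 − 2s − 8 = (−(1/105)s + 4/105)(−105s − 210) + (0)
Last nonzero remainder: −105s − 210. Dividing through by −105 gives the monic gcd s + 2.
Then lcm(f, g) = f·g / gcd(f, g); expanding and making the result monic gives the answer.

s^4 + 2s^3 − 13s^2 − 38s − 24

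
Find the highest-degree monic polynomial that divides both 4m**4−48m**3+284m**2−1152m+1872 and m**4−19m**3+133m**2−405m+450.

Repeated division with remainder:
  4m**4−48m**3+284m**2−1152m+1872 = (4)(m**4−19m**3+133m**2−405m+450) + (28m**3−248m**2+468m+72)
  m**4−19m**3+133m**2−405m+450 = ((1/28)m−71/196)(28m**3−248m**2+468m+72) + ((1296/49)m**2−(11664/49)m+23328/49)
  28m**3−248m**2+468m+72 = ((343/324)m+49/324)((1296/49)m**2−(11664/49)m+23328/49) + (0)
Last nonzero remainder: (1296/49)m**2−(11664/49)m+23328/49. Dividing through by 1296/49 gives the monic gcd m**2−9m+18.

m**2−9m+18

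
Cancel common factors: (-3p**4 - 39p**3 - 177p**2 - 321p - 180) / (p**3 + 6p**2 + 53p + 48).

Repeated division with remainder:
  -3p**4 - 39p**3 - 177p**2 - 321p - 180 = (-3p - 21)(p**3 + 6p**2 + 53p + 48) + (108p**2 + 936p + 828)
  p**3 + 6p**2 + 53p + 48 = ((1/108)p - 2/81)(108p**2 + 936p + 828) + ((616/9)p + 616/9)
  108p**2 + 936p + 828 = ((243/154)p + 1863/154)((616/9)p + 616/9) + (0)
Last nonzero remainder: (616/9)p + 616/9. Dividing through by 616/9 gives the monic gcd p + 1.
Cancel p + 1 from numerator and denominator to get the reduced form.

(-3p**3 - 36p**2 - 141p - 180)/(p**2 + 5p + 48)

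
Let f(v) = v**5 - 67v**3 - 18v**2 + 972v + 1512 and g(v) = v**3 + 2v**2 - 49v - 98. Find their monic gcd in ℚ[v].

v**2 + 9v + 14

Euclidean algorithm in ℚ[v]:
  v**5 - 67v**3 - 18v**2 + 972v + 1512 = (v**2 - 2v - 14)(v**3 + 2v**2 - 49v - 98) + (10v**2 + 90v + 140)
  v**3 + 2v**2 - 49v - 98 = ((1/10)v - 7/10)(10v**2 + 90v + 140) + (0)
Last nonzero remainder: 10v**2 + 90v + 140. Dividing through by 10 gives the monic gcd v**2 + 9v + 14.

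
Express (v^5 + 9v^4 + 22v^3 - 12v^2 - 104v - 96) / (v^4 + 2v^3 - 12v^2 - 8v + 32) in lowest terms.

(v^2 + 5v + 6)/(v - 2)

Apply the Euclidean algorithm:
  v^5 + 9v^4 + 22v^3 - 12v^2 - 104v - 96 = (v + 7)(v^4 + 2v^3 - 12v^2 - 8v + 32) + (20v^3 + 80v^2 - 80v - 320)
  v^4 + 2v^3 - 12v^2 - 8v + 32 = ((1/20)v - 1/10)(20v^3 + 80v^2 - 80v - 320) + (0)
Last nonzero remainder: 20v^3 + 80v^2 - 80v - 320. Dividing through by 20 gives the monic gcd v^3 + 4v^2 - 4v - 16.
Cancel v^3 + 4v^2 - 4v - 16 from numerator and denominator to get the reduced form.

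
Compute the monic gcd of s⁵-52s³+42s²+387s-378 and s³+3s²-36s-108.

s²-3s-18

Euclidean algorithm in ℚ[s]:
  s⁵-52s³+42s²+387s-378 = (s²-3s-7)(s³+3s²-36s-108) + (63s²-189s-1134)
  s³+3s²-36s-108 = ((1/63)s+2/21)(63s²-189s-1134) + (0)
Last nonzero remainder: 63s²-189s-1134. Dividing through by 63 gives the monic gcd s²-3s-18.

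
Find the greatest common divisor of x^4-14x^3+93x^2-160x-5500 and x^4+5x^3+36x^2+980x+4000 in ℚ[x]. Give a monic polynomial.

Apply the Euclidean algorithm:
  x^4-14x^3+93x^2-160x-5500 = (x^4+5x^3+36x^2+980x+4000) + (-19x^3+57x^2-1140x-9500)
  x^4+5x^3+36x^2+980x+4000 = (-(1/19)x-8/19)(-19x^3+57x^2-1140x-9500) + (0)
Last nonzero remainder: -19x^3+57x^2-1140x-9500. Dividing through by -19 gives the monic gcd x^3-3x^2+60x+500.

x^3-3x^2+60x+500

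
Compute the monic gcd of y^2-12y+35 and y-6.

1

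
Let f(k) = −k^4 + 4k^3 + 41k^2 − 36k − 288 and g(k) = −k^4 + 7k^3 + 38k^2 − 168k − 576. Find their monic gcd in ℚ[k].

k^3 − k^2 − 44k − 96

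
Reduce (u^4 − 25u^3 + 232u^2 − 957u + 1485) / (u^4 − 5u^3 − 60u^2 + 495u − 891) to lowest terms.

(u^2 − 14u + 45)/(u^2 + 6u − 27)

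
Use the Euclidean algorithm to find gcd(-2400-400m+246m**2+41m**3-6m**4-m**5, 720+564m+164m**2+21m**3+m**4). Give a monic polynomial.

Repeated division with remainder:
  -m**5-6m**4+41m**3+246m**2-400m-2400 = (-m+15)(m**4+21m**3+164m**2+564m+720) + (-110m**3-1650m**2-8140m-13200)
  m**4+21m**3+164m**2+564m+720 = (-(1/110)m-3/55)(-110m**3-1650m**2-8140m-13200) + (0)
Last nonzero remainder: -110m**3-1650m**2-8140m-13200. Dividing through by -110 gives the monic gcd m**3+15m**2+74m+120.

120+74m+15m**2+m**3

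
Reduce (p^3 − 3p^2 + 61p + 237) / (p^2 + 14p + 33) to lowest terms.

Apply the Euclidean algorithm:
  p^3 − 3p^2 + 61p + 237 = (p − 17)(p^2 + 14p + 33) + (266p + 798)
  p^2 + 14p + 33 = ((1/266)p + 11/266)(266p + 798) + (0)
Last nonzero remainder: 266p + 798. Dividing through by 266 gives the monic gcd p + 3.
Cancel p + 3 from numerator and denominator to get the reduced form.

(p^2 − 6p + 79)/(p + 11)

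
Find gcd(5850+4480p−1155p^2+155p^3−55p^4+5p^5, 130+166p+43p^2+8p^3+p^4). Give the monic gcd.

Repeated division with remainder:
  5p^5−55p^4+155p^3−1155p^2+4480p+5850 = (5p−95)(p^4+8p^3+43p^2+166p+130) + (700p^3+2100p^2+19600p+18200)
  p^4+8p^3+43p^2+166p+130 = ((1/700)p+1/140)(700p^3+2100p^2+19600p+18200) + (0)
Last nonzero remainder: 700p^3+2100p^2+19600p+18200. Dividing through by 700 gives the monic gcd p^3+3p^2+28p+26.

26+28p+3p^2+p^3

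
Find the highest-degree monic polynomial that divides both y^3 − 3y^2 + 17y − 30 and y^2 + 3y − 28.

By polynomial division,
  y^3 − 3y^2 + 17y − 30 = (y − 6)(y^2 + 3y − 28) + (63y − 198)
  y^2 + 3y − 28 = ((1/63)y + 43/441)(63y − 198) + (−426/49)
  63y − 198 = (−(1029/142)y + 1617/71)(−426/49) + (0)
The last nonzero remainder is the constant −426/49, so the polynomials are coprime and gcd = 1.

1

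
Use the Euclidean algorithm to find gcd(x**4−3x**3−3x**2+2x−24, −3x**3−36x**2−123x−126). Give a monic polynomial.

x+2

Euclidean algorithm in ℚ[x]:
  x**4−3x**3−3x**2+2x−24 = (−(1/3)x+5)(−3x**3−36x**2−123x−126) + (136x**2+575x+606)
  −3x**3−36x**2−123x−126 = (−(3/136)x−3171/18496)(136x**2+575x+606) + (−(204435/18496)x−204435/9248)
  136x**2+575x+606 = (−(2515456/204435)x−1868096/68145)(−(204435/18496)x−204435/9248) + (0)
Last nonzero remainder: −(204435/18496)x−204435/9248. Dividing through by −204435/18496 gives the monic gcd x+2.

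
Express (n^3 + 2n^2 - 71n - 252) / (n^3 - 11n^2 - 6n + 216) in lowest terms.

(n + 7)/(n - 6)

Apply the Euclidean algorithm:
  n^3 + 2n^2 - 71n - 252 = (n^3 - 11n^2 - 6n + 216) + (13n^2 - 65n - 468)
  n^3 - 11n^2 - 6n + 216 = ((1/13)n - 6/13)(13n^2 - 65n - 468) + (0)
Last nonzero remainder: 13n^2 - 65n - 468. Dividing through by 13 gives the monic gcd n^2 - 5n - 36.
Cancel n^2 - 5n - 36 from numerator and denominator to get the reduced form.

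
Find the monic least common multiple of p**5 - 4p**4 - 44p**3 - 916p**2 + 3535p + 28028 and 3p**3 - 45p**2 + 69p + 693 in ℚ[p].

p**6 - p**5 - 56p**4 - 1048p**3 + 787p**2 + 38633p + 84084

By polynomial division,
  p**5 - 4p**4 - 44p**3 - 916p**2 + 3535p + 28028 = ((1/3)p**2 + (11/3)p + 98/3)(3p**3 - 45p**2 + 69p + 693) + (70p**2 - 1260p + 5390)
  3p**3 - 45p**2 + 69p + 693 = ((3/70)p + 9/70)(70p**2 - 1260p + 5390) + (0)
Last nonzero remainder: 70p**2 - 1260p + 5390. Dividing through by 70 gives the monic gcd p**2 - 18p + 77.
Then lcm(f, g) = f·g / gcd(f, g); expanding and making the result monic gives the answer.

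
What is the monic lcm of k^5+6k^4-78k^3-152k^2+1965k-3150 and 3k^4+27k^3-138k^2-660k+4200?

k^7-2k^6-106k^5+592k^4+1621k^3-21910k^2+64500k-63000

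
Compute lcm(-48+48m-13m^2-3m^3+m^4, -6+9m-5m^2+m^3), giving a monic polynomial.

96-144m+74m^2-7m^3-5m^4+m^5

Euclidean algorithm in ℚ[m]:
  m^4-3m^3-13m^2+48m-48 = (m+2)(m^3-5m^2+9m-6) + (-12m^2+36m-36)
  m^3-5m^2+9m-6 = (-(1/12)m+1/6)(-12m^2+36m-36) + (0)
Last nonzero remainder: -12m^2+36m-36. Dividing through by -12 gives the monic gcd m^2-3m+3.
Then lcm(f, g) = f·g / gcd(f, g); expanding and making the result monic gives the answer.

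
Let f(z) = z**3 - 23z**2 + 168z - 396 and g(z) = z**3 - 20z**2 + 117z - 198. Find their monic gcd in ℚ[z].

z**2 - 17z + 66

By polynomial division,
  z**3 - 23z**2 + 168z - 396 = (z**3 - 20z**2 + 117z - 198) + (-3z**2 + 51z - 198)
  z**3 - 20z**2 + 117z - 198 = (-(1/3)z + 1)(-3z**2 + 51z - 198) + (0)
Last nonzero remainder: -3z**2 + 51z - 198. Dividing through by -3 gives the monic gcd z**2 - 17z + 66.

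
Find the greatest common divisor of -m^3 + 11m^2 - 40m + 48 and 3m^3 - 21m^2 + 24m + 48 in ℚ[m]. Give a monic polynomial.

m^2 - 8m + 16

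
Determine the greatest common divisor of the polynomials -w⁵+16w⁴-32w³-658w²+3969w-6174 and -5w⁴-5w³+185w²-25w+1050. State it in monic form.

Euclidean algorithm in ℚ[w]:
  -w⁵+16w⁴-32w³-658w²+3969w-6174 = ((1/5)w-17/5)(-5w⁴-5w³+185w²-25w+1050) + (-86w³-24w²+3674w-2604)
  -5w⁴-5w³+185w²-25w+1050 = ((5/86)w+155/3698)(-86w³-24w²+3674w-2604) + (-(51030/1849)w²-(51030/1849)w+2143260/1849)
  -86w³-24w²+3674w-2604 = ((79507/25515)w-57319/25515)(-(51030/1849)w²-(51030/1849)w+2143260/1849) + (0)
Last nonzero remainder: -(51030/1849)w²-(51030/1849)w+2143260/1849. Dividing through by -51030/1849 gives the monic gcd w²+w-42.

w²+w-42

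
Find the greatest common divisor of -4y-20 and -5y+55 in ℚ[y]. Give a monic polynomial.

1

Repeated division with remainder:
  -4y-20 = (4/5)(-5y+55) + (-64)
  -5y+55 = ((5/64)y-55/64)(-64) + (0)
The last nonzero remainder is the constant -64, so the polynomials are coprime and gcd = 1.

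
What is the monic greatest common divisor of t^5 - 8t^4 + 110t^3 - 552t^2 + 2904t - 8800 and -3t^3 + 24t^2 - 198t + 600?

Euclidean algorithm in ℚ[t]:
  t^5 - 8t^4 + 110t^3 - 552t^2 + 2904t - 8800 = (-(1/3)t^2 - 44/3)(-3t^3 + 24t^2 - 198t + 600) + (0)
Last nonzero remainder: -3t^3 + 24t^2 - 198t + 600. Dividing through by -3 gives the monic gcd t^3 - 8t^2 + 66t - 200.

t^3 - 8t^2 + 66t - 200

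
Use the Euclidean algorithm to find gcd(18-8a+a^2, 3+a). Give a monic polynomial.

By polynomial division,
  a^2-8a+18 = (a-11)(a+3) + (51)
  a+3 = ((1/51)a+1/17)(51) + (0)
The last nonzero remainder is the constant 51, so the polynomials are coprime and gcd = 1.

1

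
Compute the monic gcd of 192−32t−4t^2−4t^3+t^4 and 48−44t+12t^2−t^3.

−4+t

Repeated division with remainder:
  t^4−4t^3−4t^2−32t+192 = (−t−8)(−t^3+12t^2−44t+48) + (48t^2−336t+576)
  −t^3+12t^2−44t+48 = (−(1/48)t+5/48)(48t^2−336t+576) + (3t−12)
  48t^2−336t+576 = (16t−48)(3t−12) + (0)
Last nonzero remainder: 3t−12. Dividing through by 3 gives the monic gcd t−4.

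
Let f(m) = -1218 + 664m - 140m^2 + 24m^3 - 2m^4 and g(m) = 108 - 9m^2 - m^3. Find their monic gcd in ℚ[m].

-3 + m

Euclidean algorithm in ℚ[m]:
  -2m^4 + 24m^3 - 140m^2 + 664m - 1218 = (2m - 42)(-m^3 - 9m^2 + 108) + (-518m^2 + 448m + 3318)
  -m^3 - 9m^2 + 108 = ((1/518)m + 365/19166)(-518m^2 + 448m + 3318) + (-(20449/1369)m + 61347/1369)
  -518m^2 + 448m + 3318 = ((709142/20449)m + 1514114/20449)(-(20449/1369)m + 61347/1369) + (0)
Last nonzero remainder: -(20449/1369)m + 61347/1369. Dividing through by -20449/1369 gives the monic gcd m - 3.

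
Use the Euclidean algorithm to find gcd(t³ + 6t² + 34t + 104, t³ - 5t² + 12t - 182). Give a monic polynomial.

Euclidean algorithm in ℚ[t]:
  t³ + 6t² + 34t + 104 = (t³ - 5t² + 12t - 182) + (11t² + 22t + 286)
  t³ - 5t² + 12t - 182 = ((1/11)t - 7/11)(11t² + 22t + 286) + (0)
Last nonzero remainder: 11t² + 22t + 286. Dividing through by 11 gives the monic gcd t² + 2t + 26.

t² + 2t + 26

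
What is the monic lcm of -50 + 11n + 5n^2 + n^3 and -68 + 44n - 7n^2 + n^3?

By polynomial division,
  n^3 + 5n^2 + 11n - 50 = (n^3 - 7n^2 + 44n - 68) + (12n^2 - 33n + 18)
  n^3 - 7n^2 + 44n - 68 = ((1/12)n - 17/48)(12n^2 - 33n + 18) + ((493/16)n - 493/8)
  12n^2 - 33n + 18 = ((192/493)n - 144/493)((493/16)n - 493/8) + (0)
Last nonzero remainder: (493/16)n - 493/8. Dividing through by 493/16 gives the monic gcd n - 2.
Then lcm(f, g) = f·g / gcd(f, g); expanding and making the result monic gives the answer.

-1700 + 624n + 65n^2 + 20n^3 + n^5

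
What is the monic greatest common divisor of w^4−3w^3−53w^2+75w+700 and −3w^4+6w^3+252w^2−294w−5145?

w^2−2w−35

Euclidean algorithm in ℚ[w]:
  w^4−3w^3−53w^2+75w+700 = (−1/3)(−3w^4+6w^3+252w^2−294w−5145) + (−w^3+31w^2−23w−1015)
  −3w^4+6w^3+252w^2−294w−5145 = (3w+87)(−w^3+31w^2−23w−1015) + (−2376w^2+4752w+83160)
  −w^3+31w^2−23w−1015 = ((1/2376)w−29/2376)(−2376w^2+4752w+83160) + (0)
Last nonzero remainder: −2376w^2+4752w+83160. Dividing through by −2376 gives the monic gcd w^2−2w−35.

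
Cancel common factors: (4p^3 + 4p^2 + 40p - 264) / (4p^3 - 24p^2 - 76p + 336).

(p^2 + 4p + 22)/(p^2 - 3p - 28)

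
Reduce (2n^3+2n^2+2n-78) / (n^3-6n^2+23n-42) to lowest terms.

Apply the Euclidean algorithm:
  2n^3+2n^2+2n-78 = (2)(n^3-6n^2+23n-42) + (14n^2-44n+6)
  n^3-6n^2+23n-42 = ((1/14)n-10/49)(14n^2-44n+6) + ((666/49)n-1998/49)
  14n^2-44n+6 = ((343/333)n-49/333)((666/49)n-1998/49) + (0)
Last nonzero remainder: (666/49)n-1998/49. Dividing through by 666/49 gives the monic gcd n-3.
Cancel n-3 from numerator and denominator to get the reduced form.

(2n^2+8n+26)/(n^2-3n+14)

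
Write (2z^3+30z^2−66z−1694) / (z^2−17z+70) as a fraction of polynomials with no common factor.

(2z^2+44z+242)/(z−10)

Repeated division with remainder:
  2z^3+30z^2−66z−1694 = (2z+64)(z^2−17z+70) + (882z−6174)
  z^2−17z+70 = ((1/882)z−5/441)(882z−6174) + (0)
Last nonzero remainder: 882z−6174. Dividing through by 882 gives the monic gcd z−7.
Cancel z−7 from numerator and denominator to get the reduced form.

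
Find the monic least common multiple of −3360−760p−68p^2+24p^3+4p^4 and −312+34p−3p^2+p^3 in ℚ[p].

−43680−12400p−2294p^2+71p^3+53p^4+9p^5+p^6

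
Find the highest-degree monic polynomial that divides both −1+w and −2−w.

Apply the Euclidean algorithm:
  w−1 = (−1)(−w−2) + (−3)
  −w−2 = ((1/3)w+2/3)(−3) + (0)
The last nonzero remainder is the constant −3, so the polynomials are coprime and gcd = 1.

1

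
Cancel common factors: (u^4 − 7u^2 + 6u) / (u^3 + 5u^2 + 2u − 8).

Apply the Euclidean algorithm:
  u^4 − 7u^2 + 6u = (u − 5)(u^3 + 5u^2 + 2u − 8) + (16u^2 + 24u − 40)
  u^3 + 5u^2 + 2u − 8 = ((1/16)u + 7/32)(16u^2 + 24u − 40) + (−(3/4)u + 3/4)
  16u^2 + 24u − 40 = (−(64/3)u − 160/3)(−(3/4)u + 3/4) + (0)
Last nonzero remainder: −(3/4)u + 3/4. Dividing through by −3/4 gives the monic gcd u − 1.
Cancel u − 1 from numerator and denominator to get the reduced form.

(u^3 + u^2 − 6u)/(u^2 + 6u + 8)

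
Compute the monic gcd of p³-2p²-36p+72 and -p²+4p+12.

p-6

By polynomial division,
  p³-2p²-36p+72 = (-p-2)(-p²+4p+12) + (-16p+96)
  -p²+4p+12 = ((1/16)p+1/8)(-16p+96) + (0)
Last nonzero remainder: -16p+96. Dividing through by -16 gives the monic gcd p-6.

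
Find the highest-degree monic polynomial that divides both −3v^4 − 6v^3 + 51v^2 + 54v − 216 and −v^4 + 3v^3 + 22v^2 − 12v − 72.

v^2 + v − 6

Euclidean algorithm in ℚ[v]:
  −3v^4 − 6v^3 + 51v^2 + 54v − 216 = (3)(−v^4 + 3v^3 + 22v^2 − 12v − 72) + (−15v^3 − 15v^2 + 90v)
  −v^4 + 3v^3 + 22v^2 − 12v − 72 = ((1/15)v − 4/15)(−15v^3 − 15v^2 + 90v) + (12v^2 + 12v − 72)
  −15v^3 − 15v^2 + 90v = (−(5/4)v)(12v^2 + 12v − 72) + (0)
Last nonzero remainder: 12v^2 + 12v − 72. Dividing through by 12 gives the monic gcd v^2 + v − 6.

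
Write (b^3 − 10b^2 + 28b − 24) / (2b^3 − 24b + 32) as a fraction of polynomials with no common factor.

Euclidean algorithm in ℚ[b]:
  b^3 − 10b^2 + 28b − 24 = (1/2)(2b^3 − 24b + 32) + (−10b^2 + 40b − 40)
  2b^3 − 24b + 32 = (−(1/5)b − 4/5)(−10b^2 + 40b − 40) + (0)
Last nonzero remainder: −10b^2 + 40b − 40. Dividing through by −10 gives the monic gcd b^2 − 4b + 4.
Cancel b^2 − 4b + 4 from numerator and denominator to get the reduced form.

(b − 6)/(2b + 8)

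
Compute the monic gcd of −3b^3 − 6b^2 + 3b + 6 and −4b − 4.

b + 1

Euclidean algorithm in ℚ[b]:
  −3b^3 − 6b^2 + 3b + 6 = ((3/4)b^2 + (3/4)b − 3/2)(−4b − 4) + (0)
Last nonzero remainder: −4b − 4. Dividing through by −4 gives the monic gcd b + 1.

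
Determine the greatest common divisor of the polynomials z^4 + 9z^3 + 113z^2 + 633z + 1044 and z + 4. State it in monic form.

z + 4

Apply the Euclidean algorithm:
  z^4 + 9z^3 + 113z^2 + 633z + 1044 = (z^3 + 5z^2 + 93z + 261)(z + 4) + (0)
The last nonzero remainder z + 4 is already monic.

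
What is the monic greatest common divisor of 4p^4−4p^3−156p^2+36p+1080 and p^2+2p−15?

Euclidean algorithm in ℚ[p]:
  4p^4−4p^3−156p^2+36p+1080 = (4p^2−12p−72)(p^2+2p−15) + (0)
The last nonzero remainder p^2+2p−15 is already monic.

p^2+2p−15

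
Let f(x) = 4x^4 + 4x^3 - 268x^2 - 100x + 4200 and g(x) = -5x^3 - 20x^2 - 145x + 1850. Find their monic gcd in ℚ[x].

x - 5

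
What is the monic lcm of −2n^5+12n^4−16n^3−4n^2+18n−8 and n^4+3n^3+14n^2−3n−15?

n^7−3n^6+5n^5−64n^4+117n^3+7n^2−123n+60

Repeated division with remainder:
  −2n^5+12n^4−16n^3−4n^2+18n−8 = (−2n+18)(n^4+3n^3+14n^2−3n−15) + (−42n^3−262n^2+42n+262)
  n^4+3n^3+14n^2−3n−15 = (−(1/42)n+34/441)(−42n^3−262n^2+42n+262) + ((15523/441)n^2−15523/441)
  −42n^3−262n^2+42n+262 = (−(18522/15523)n−115542/15523)((15523/441)n^2−15523/441) + (0)
Last nonzero remainder: (15523/441)n^2−15523/441. Dividing through by 15523/441 gives the monic gcd n^2−1.
Then lcm(f, g) = f·g / gcd(f, g); expanding and making the result monic gives the answer.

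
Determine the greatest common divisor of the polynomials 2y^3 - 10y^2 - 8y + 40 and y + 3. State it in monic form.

1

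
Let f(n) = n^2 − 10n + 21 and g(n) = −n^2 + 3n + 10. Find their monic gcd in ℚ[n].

Euclidean algorithm in ℚ[n]:
  n^2 − 10n + 21 = (−1)(−n^2 + 3n + 10) + (−7n + 31)
  −n^2 + 3n + 10 = ((1/7)n + 10/49)(−7n + 31) + (180/49)
  −7n + 31 = (−(343/180)n + 1519/180)(180/49) + (0)
The last nonzero remainder is the constant 180/49, so the polynomials are coprime and gcd = 1.

1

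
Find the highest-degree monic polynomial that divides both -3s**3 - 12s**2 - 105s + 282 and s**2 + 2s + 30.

Euclidean algorithm in ℚ[s]:
  -3s**3 - 12s**2 - 105s + 282 = (-3s - 6)(s**2 + 2s + 30) + (-3s + 462)
  s**2 + 2s + 30 = (-(1/3)s - 52)(-3s + 462) + (24054)
  -3s + 462 = (-(1/8018)s + 77/4009)(24054) + (0)
The last nonzero remainder is the constant 24054, so the polynomials are coprime and gcd = 1.

1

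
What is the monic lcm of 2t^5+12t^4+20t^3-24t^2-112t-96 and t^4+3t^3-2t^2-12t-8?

t^6+7t^5+16t^4-2t^3-68t^2-104t-48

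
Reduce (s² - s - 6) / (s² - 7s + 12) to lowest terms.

(s + 2)/(s - 4)

By polynomial division,
  s² - s - 6 = (s² - 7s + 12) + (6s - 18)
  s² - 7s + 12 = ((1/6)s - 2/3)(6s - 18) + (0)
Last nonzero remainder: 6s - 18. Dividing through by 6 gives the monic gcd s - 3.
Cancel s - 3 from numerator and denominator to get the reduced form.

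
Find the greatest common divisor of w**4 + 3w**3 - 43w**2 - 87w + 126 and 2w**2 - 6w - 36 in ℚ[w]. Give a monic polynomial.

Apply the Euclidean algorithm:
  w**4 + 3w**3 - 43w**2 - 87w + 126 = ((1/2)w**2 + 3w - 7/2)(2w**2 - 6w - 36) + (0)
Last nonzero remainder: 2w**2 - 6w - 36. Dividing through by 2 gives the monic gcd w**2 - 3w - 18.

w**2 - 3w - 18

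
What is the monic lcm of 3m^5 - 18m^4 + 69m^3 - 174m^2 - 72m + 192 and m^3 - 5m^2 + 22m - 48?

m^6 - 9m^5 + 41m^4 - 127m^3 + 150m^2 + 136m - 192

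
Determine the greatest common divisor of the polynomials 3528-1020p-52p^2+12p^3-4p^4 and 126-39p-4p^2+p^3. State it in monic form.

-18+3p+p^2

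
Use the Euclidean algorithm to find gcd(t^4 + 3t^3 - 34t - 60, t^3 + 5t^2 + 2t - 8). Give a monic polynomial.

t + 2

Euclidean algorithm in ℚ[t]:
  t^4 + 3t^3 - 34t - 60 = (t - 2)(t^3 + 5t^2 + 2t - 8) + (8t^2 - 22t - 76)
  t^3 + 5t^2 + 2t - 8 = ((1/8)t + 31/32)(8t^2 - 22t - 76) + ((525/16)t + 525/8)
  8t^2 - 22t - 76 = ((128/525)t - 608/525)((525/16)t + 525/8) + (0)
Last nonzero remainder: (525/16)t + 525/8. Dividing through by 525/16 gives the monic gcd t + 2.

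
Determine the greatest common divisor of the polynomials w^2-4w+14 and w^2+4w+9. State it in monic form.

By polynomial division,
  w^2-4w+14 = (w^2+4w+9) + (-8w+5)
  w^2+4w+9 = (-(1/8)w-37/64)(-8w+5) + (761/64)
  -8w+5 = (-(512/761)w+320/761)(761/64) + (0)
The last nonzero remainder is the constant 761/64, so the polynomials are coprime and gcd = 1.

1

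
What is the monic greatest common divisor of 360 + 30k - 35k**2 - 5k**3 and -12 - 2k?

6 + k

Apply the Euclidean algorithm:
  -5k**3 - 35k**2 + 30k + 360 = ((5/2)k**2 + (5/2)k - 30)(-2k - 12) + (0)
Last nonzero remainder: -2k - 12. Dividing through by -2 gives the monic gcd k + 6.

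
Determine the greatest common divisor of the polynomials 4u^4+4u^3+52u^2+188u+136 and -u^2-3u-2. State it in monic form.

u^2+3u+2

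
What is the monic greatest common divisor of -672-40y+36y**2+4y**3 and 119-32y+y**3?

Apply the Euclidean algorithm:
  4y**3+36y**2-40y-672 = (4)(y**3-32y+119) + (36y**2+88y-1148)
  y**3-32y+119 = ((1/36)y-11/162)(36y**2+88y-1148) + ((475/81)y+3325/81)
  36y**2+88y-1148 = ((2916/475)y-13284/475)((475/81)y+3325/81) + (0)
Last nonzero remainder: (475/81)y+3325/81. Dividing through by 475/81 gives the monic gcd y+7.

7+y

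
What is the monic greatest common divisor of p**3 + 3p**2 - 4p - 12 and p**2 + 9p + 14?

Apply the Euclidean algorithm:
  p**3 + 3p**2 - 4p - 12 = (p - 6)(p**2 + 9p + 14) + (36p + 72)
  p**2 + 9p + 14 = ((1/36)p + 7/36)(36p + 72) + (0)
Last nonzero remainder: 36p + 72. Dividing through by 36 gives the monic gcd p + 2.

p + 2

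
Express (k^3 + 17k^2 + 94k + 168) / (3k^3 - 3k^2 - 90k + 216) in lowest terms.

Euclidean algorithm in ℚ[k]:
  k^3 + 17k^2 + 94k + 168 = (1/3)(3k^3 - 3k^2 - 90k + 216) + (18k^2 + 124k + 96)
  3k^3 - 3k^2 - 90k + 216 = ((1/6)k - 71/54)(18k^2 + 124k + 96) + ((1540/27)k + 3080/9)
  18k^2 + 124k + 96 = ((243/770)k + 108/385)((1540/27)k + 3080/9) + (0)
Last nonzero remainder: (1540/27)k + 3080/9. Dividing through by 1540/27 gives the monic gcd k + 6.
Cancel k + 6 from numerator and denominator to get the reduced form.

(k^2 + 11k + 28)/(3k^2 - 21k + 36)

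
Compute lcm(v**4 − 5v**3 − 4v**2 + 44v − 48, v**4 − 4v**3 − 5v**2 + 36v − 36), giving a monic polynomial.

v**5 − 8v**4 + 11v**3 + 56v**2 − 180v + 144

Euclidean algorithm in ℚ[v]:
  v**4 − 5v**3 − 4v**2 + 44v − 48 = (v**4 − 4v**3 − 5v**2 + 36v − 36) + (−v**3 + v**2 + 8v − 12)
  v**4 − 4v**3 − 5v**2 + 36v − 36 = (−v + 3)(−v**3 + v**2 + 8v − 12) + (0)
Last nonzero remainder: −v**3 + v**2 + 8v − 12. Dividing through by −1 gives the monic gcd v**3 − v**2 − 8v + 12.
Then lcm(f, g) = f·g / gcd(f, g); expanding and making the result monic gives the answer.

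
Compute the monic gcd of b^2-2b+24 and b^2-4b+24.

1

Euclidean algorithm in ℚ[b]:
  b^2-2b+24 = (b^2-4b+24) + (2b)
  b^2-4b+24 = ((1/2)b-2)(2b) + (24)
  2b = ((1/12)b)(24) + (0)
The last nonzero remainder is the constant 24, so the polynomials are coprime and gcd = 1.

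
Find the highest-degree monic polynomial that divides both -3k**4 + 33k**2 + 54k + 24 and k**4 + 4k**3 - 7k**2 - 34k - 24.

By polynomial division,
  -3k**4 + 33k**2 + 54k + 24 = (-3)(k**4 + 4k**3 - 7k**2 - 34k - 24) + (12k**3 + 12k**2 - 48k - 48)
  k**4 + 4k**3 - 7k**2 - 34k - 24 = ((1/12)k + 1/4)(12k**3 + 12k**2 - 48k - 48) + (-6k**2 - 18k - 12)
  12k**3 + 12k**2 - 48k - 48 = (-2k + 4)(-6k**2 - 18k - 12) + (0)
Last nonzero remainder: -6k**2 - 18k - 12. Dividing through by -6 gives the monic gcd k**2 + 3k + 2.

k**2 + 3k + 2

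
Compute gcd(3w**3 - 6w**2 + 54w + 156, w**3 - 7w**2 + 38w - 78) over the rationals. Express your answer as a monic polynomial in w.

w**2 - 4w + 26

Euclidean algorithm in ℚ[w]:
  3w**3 - 6w**2 + 54w + 156 = (3)(w**3 - 7w**2 + 38w - 78) + (15w**2 - 60w + 390)
  w**3 - 7w**2 + 38w - 78 = ((1/15)w - 1/5)(15w**2 - 60w + 390) + (0)
Last nonzero remainder: 15w**2 - 60w + 390. Dividing through by 15 gives the monic gcd w**2 - 4w + 26.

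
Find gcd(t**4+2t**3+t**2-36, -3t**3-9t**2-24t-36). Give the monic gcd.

Repeated division with remainder:
  t**4+2t**3+t**2-36 = (-(1/3)t+1/3)(-3t**3-9t**2-24t-36) + (-4t**2-4t-24)
  -3t**3-9t**2-24t-36 = ((3/4)t+3/2)(-4t**2-4t-24) + (0)
Last nonzero remainder: -4t**2-4t-24. Dividing through by -4 gives the monic gcd t**2+t+6.

t**2+t+6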